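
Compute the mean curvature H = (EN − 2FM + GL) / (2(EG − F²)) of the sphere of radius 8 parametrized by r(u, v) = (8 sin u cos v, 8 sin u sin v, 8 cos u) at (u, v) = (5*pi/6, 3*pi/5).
H = -1/8

With E = 64, F = 0, G = 64*sin(u)^2, L = -8*sin(u)/Abs(sin(u)), M = 0, N = -8*sin(u)^3/Abs(sin(u)), assemble
  H = (EN − 2FM + GL) / (2(EG − F²)) = -sin(u)/(8*Abs(sin(u))).
At (u, v) = (5*pi/6, 3*pi/5): H = -1/8.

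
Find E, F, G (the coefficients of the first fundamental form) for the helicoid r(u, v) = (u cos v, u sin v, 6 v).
E = 1;  F = 0;  G = u^2 + 36

Compute partials: r_u = (cos(v), sin(v), 0), r_v = (-u*sin(v), u*cos(v), 6). Then
  E = r_u · r_u = 1,
  F = r_u · r_v = 0,
  G = r_v · r_v = u^2 + 36.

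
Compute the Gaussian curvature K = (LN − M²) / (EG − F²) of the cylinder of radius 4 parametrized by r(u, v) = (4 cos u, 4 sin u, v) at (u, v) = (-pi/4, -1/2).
K = 0

Coefficients of the first fundamental form: E = 16, F = 0, G = 1.
Coefficients of the second fundamental form: L = -4, M = 0, N = 0.
Assemble K = (LN − M²)/(EG − F²) = 0. At (u, v) = (-pi/4, -1/2): K = 0.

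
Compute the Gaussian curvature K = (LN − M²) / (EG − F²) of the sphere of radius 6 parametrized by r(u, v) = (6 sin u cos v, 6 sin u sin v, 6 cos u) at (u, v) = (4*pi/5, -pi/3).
K = 1/36

Coefficients of the first fundamental form: E = 36, F = 0, G = 36*sin(u)^2.
Coefficients of the second fundamental form: L = -6*sin(u)/Abs(sin(u)), M = 0, N = -6*sin(u)^3/Abs(sin(u)).
Assemble K = (LN − M²)/(EG − F²) = 1/36. At (u, v) = (4*pi/5, -pi/3): K = 1/36.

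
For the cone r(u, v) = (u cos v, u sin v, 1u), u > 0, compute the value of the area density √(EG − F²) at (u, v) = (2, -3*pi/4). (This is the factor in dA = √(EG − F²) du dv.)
√(EG − F²)|_{(2, -3*pi/4)} = 2*sqrt(2)

E = 2, F = 0, G = u^2, so EG − F² = 2*u^2. Taking the positive square root: √(EG − F²) = sqrt(2)*Abs(u). At (u, v) = (2, -3*pi/4): 2*sqrt(2).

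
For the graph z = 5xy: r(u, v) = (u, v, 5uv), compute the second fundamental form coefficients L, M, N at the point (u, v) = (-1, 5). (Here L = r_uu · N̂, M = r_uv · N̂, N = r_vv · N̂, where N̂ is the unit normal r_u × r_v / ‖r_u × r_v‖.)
L = 0;  M = 5*sqrt(651)/651;  N = 0

Compute the unit normal N̂(u, v) = (-5*v/sqrt(25*u^2 + 25*v^2 + 1), -5*u/sqrt(25*u^2 + 25*v^2 + 1), 1/sqrt(25*u^2 + 25*v^2 + 1)), and the second partials r_uu, r_uv, r_vv. Take dot products:
  L(u, v) = r_uu · N̂ = 0,
  M(u, v) = r_uv · N̂ = 5/sqrt(25*u^2 + 25*v^2 + 1),
  N(u, v) = r_vv · N̂ = 0.
Evaluating at (u, v) = (-1, 5):
  L = 0, M = 5*sqrt(651)/651, N = 0.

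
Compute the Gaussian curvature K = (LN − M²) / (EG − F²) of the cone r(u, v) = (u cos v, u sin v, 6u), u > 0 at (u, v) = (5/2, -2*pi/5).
K = 0

Coefficients of the first fundamental form: E = 37, F = 0, G = u^2.
Coefficients of the second fundamental form: L = 0, M = 0, N = 6*sqrt(37)*u^2/(37*Abs(u)).
Assemble K = (LN − M²)/(EG − F²) = 0. At (u, v) = (5/2, -2*pi/5): K = 0.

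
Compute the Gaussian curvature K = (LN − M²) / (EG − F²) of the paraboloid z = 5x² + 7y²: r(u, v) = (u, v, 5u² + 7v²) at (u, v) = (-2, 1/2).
K = 7/10125

Coefficients of the first fundamental form: E = 100*u^2 + 1, F = 140*u*v, G = 196*v^2 + 1.
Coefficients of the second fundamental form: L = 10/sqrt(100*u^2 + 196*v^2 + 1), M = 0, N = 14/sqrt(100*u^2 + 196*v^2 + 1).
Assemble K = (LN − M²)/(EG − F²) = 140/(10000*u^4 + 39200*u^2*v^2 + 200*u^2 + 38416*v^4 + 392*v^2 + 1). At (u, v) = (-2, 1/2): K = 7/10125.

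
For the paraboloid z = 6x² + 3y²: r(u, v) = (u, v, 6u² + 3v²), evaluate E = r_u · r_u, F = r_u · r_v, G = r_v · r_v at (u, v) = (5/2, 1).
E = 901;  F = 180;  G = 37

Partials: r_u = (1, 0, 12*u), r_v = (0, 1, 6*v). As functions of (u, v):
  E = r_u · r_u = 144*u^2 + 1,
  F = r_u · r_v = 72*u*v,
  G = r_v · r_v = 36*v^2 + 1.
Evaluating at (u, v) = (5/2, 1): E = 901, F = 180, G = 37.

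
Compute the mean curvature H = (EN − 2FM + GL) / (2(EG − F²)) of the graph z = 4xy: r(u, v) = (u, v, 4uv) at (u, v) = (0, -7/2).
H = 0

With E = 16*v^2 + 1, F = 16*u*v, G = 16*u^2 + 1, L = 0, M = 4/sqrt(16*u^2 + 16*v^2 + 1), N = 0, assemble
  H = (EN − 2FM + GL) / (2(EG − F²)) = -64*u*v/(16*u^2 + 16*v^2 + 1)^(3/2).
At (u, v) = (0, -7/2): H = 0.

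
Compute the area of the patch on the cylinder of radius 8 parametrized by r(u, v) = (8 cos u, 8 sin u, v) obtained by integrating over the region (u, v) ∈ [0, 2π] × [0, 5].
Area = 80*pi

Area = ∫∫ √(EG − F²) du dv with √(EG − F²) = 8. Integrating over [0, 2π] × [0, 5] gives 80*pi.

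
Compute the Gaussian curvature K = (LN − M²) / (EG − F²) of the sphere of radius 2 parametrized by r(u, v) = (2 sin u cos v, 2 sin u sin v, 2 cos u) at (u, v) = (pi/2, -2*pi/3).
K = 1/4

Coefficients of the first fundamental form: E = 4, F = 0, G = 4*sin(u)^2.
Coefficients of the second fundamental form: L = -2*sin(u)/Abs(sin(u)), M = 0, N = -2*sin(u)^3/Abs(sin(u)).
Assemble K = (LN − M²)/(EG − F²) = 1/4. At (u, v) = (pi/2, -2*pi/3): K = 1/4.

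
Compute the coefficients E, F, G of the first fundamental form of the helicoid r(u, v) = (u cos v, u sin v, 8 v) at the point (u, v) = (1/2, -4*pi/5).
E = 1;  F = 0;  G = 257/4

Partials: r_u = (cos(v), sin(v), 0), r_v = (-u*sin(v), u*cos(v), 8). As functions of (u, v):
  E = r_u · r_u = 1,
  F = r_u · r_v = 0,
  G = r_v · r_v = u^2 + 64.
Evaluating at (u, v) = (1/2, -4*pi/5): E = 1, F = 0, G = 257/4.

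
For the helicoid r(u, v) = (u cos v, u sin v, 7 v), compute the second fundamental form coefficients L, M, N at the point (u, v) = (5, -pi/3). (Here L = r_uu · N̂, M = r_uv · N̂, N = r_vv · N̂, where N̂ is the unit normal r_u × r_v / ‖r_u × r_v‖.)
L = 0;  M = -7*sqrt(74)/74;  N = 0

Compute the unit normal N̂(u, v) = (7*sin(v)/sqrt(u^2 + 49), -7*cos(v)/sqrt(u^2 + 49), u/sqrt(u^2 + 49)), and the second partials r_uu, r_uv, r_vv. Take dot products:
  L(u, v) = r_uu · N̂ = 0,
  M(u, v) = r_uv · N̂ = -7/sqrt(u^2 + 49),
  N(u, v) = r_vv · N̂ = 0.
Evaluating at (u, v) = (5, -pi/3):
  L = 0, M = -7*sqrt(74)/74, N = 0.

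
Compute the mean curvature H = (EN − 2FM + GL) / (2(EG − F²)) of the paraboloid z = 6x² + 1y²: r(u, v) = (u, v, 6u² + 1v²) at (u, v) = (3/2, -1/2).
H = 337*sqrt(326)/106276

With E = 144*u^2 + 1, F = 24*u*v, G = 4*v^2 + 1, L = 12/sqrt(144*u^2 + 4*v^2 + 1), M = 0, N = 2/sqrt(144*u^2 + 4*v^2 + 1), assemble
  H = (EN − 2FM + GL) / (2(EG − F²)) = (144*u^2 + 24*v^2 + 7)/(144*u^2 + 4*v^2 + 1)^(3/2).
At (u, v) = (3/2, -1/2): H = 337*sqrt(326)/106276.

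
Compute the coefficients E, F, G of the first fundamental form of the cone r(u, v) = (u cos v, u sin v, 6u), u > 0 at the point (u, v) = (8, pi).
E = 37;  F = 0;  G = 64

Partials: r_u = (cos(v), sin(v), 6), r_v = (-u*sin(v), u*cos(v), 0). As functions of (u, v):
  E = r_u · r_u = 37,
  F = r_u · r_v = 0,
  G = r_v · r_v = u^2.
Evaluating at (u, v) = (8, pi): E = 37, F = 0, G = 64.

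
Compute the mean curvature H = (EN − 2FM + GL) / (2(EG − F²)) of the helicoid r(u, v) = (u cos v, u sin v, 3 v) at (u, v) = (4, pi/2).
H = 0

With E = 1, F = 0, G = u^2 + 9, L = 0, M = -3/sqrt(u^2 + 9), N = 0, assemble
  H = (EN − 2FM + GL) / (2(EG − F²)) = 0.
At (u, v) = (4, pi/2): H = 0.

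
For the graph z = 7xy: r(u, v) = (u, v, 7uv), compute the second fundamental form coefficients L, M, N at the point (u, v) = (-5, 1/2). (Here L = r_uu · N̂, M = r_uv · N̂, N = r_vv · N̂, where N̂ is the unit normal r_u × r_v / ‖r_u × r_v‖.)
L = 0;  M = 14*sqrt(4953)/4953;  N = 0

Compute the unit normal N̂(u, v) = (-7*v/sqrt(49*u^2 + 49*v^2 + 1), -7*u/sqrt(49*u^2 + 49*v^2 + 1), 1/sqrt(49*u^2 + 49*v^2 + 1)), and the second partials r_uu, r_uv, r_vv. Take dot products:
  L(u, v) = r_uu · N̂ = 0,
  M(u, v) = r_uv · N̂ = 7/sqrt(49*u^2 + 49*v^2 + 1),
  N(u, v) = r_vv · N̂ = 0.
Evaluating at (u, v) = (-5, 1/2):
  L = 0, M = 14*sqrt(4953)/4953, N = 0.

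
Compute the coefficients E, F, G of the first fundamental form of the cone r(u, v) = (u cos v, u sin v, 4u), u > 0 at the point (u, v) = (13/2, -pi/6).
E = 17;  F = 0;  G = 169/4

Partials: r_u = (cos(v), sin(v), 4), r_v = (-u*sin(v), u*cos(v), 0). As functions of (u, v):
  E = r_u · r_u = 17,
  F = r_u · r_v = 0,
  G = r_v · r_v = u^2.
Evaluating at (u, v) = (13/2, -pi/6): E = 17, F = 0, G = 169/4.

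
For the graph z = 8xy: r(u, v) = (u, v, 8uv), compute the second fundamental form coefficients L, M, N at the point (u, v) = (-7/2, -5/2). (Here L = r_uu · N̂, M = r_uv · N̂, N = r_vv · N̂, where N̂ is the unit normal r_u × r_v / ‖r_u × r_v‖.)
L = 0;  M = 8*sqrt(1185)/1185;  N = 0

Compute the unit normal N̂(u, v) = (-8*v/sqrt(64*u^2 + 64*v^2 + 1), -8*u/sqrt(64*u^2 + 64*v^2 + 1), 1/sqrt(64*u^2 + 64*v^2 + 1)), and the second partials r_uu, r_uv, r_vv. Take dot products:
  L(u, v) = r_uu · N̂ = 0,
  M(u, v) = r_uv · N̂ = 8/sqrt(64*u^2 + 64*v^2 + 1),
  N(u, v) = r_vv · N̂ = 0.
Evaluating at (u, v) = (-7/2, -5/2):
  L = 0, M = 8*sqrt(1185)/1185, N = 0.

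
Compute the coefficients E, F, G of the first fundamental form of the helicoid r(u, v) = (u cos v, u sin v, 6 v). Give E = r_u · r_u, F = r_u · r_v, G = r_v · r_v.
E = 1;  F = 0;  G = u^2 + 36

Compute partials: r_u = (cos(v), sin(v), 0), r_v = (-u*sin(v), u*cos(v), 6). Then
  E = r_u · r_u = 1,
  F = r_u · r_v = 0,
  G = r_v · r_v = u^2 + 36.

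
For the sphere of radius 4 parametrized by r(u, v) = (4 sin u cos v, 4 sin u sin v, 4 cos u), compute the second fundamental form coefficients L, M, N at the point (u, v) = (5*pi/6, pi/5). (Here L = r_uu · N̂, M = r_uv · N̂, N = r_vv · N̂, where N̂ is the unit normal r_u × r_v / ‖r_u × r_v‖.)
L = -4;  M = 0;  N = -1

Compute the unit normal N̂(u, v) = (sin(u)^2*cos(v)/Abs(sin(u)), sin(u)^2*sin(v)/Abs(sin(u)), sin(2*u)/(2*Abs(sin(u)))), and the second partials r_uu, r_uv, r_vv. Take dot products:
  L(u, v) = r_uu · N̂ = -4*sin(u)/Abs(sin(u)),
  M(u, v) = r_uv · N̂ = 0,
  N(u, v) = r_vv · N̂ = -4*sin(u)^3/Abs(sin(u)).
Evaluating at (u, v) = (5*pi/6, pi/5):
  L = -4, M = 0, N = -1.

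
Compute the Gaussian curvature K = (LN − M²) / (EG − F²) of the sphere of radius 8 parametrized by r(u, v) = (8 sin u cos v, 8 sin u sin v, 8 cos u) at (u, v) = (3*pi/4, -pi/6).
K = 1/64

Coefficients of the first fundamental form: E = 64, F = 0, G = 64*sin(u)^2.
Coefficients of the second fundamental form: L = -8*sin(u)/Abs(sin(u)), M = 0, N = -8*sin(u)^3/Abs(sin(u)).
Assemble K = (LN − M²)/(EG − F²) = 1/64. At (u, v) = (3*pi/4, -pi/6): K = 1/64.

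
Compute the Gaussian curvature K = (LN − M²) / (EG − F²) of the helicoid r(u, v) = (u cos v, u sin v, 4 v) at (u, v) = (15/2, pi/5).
K = -256/83521

Coefficients of the first fundamental form: E = 1, F = 0, G = u^2 + 16.
Coefficients of the second fundamental form: L = 0, M = -4/sqrt(u^2 + 16), N = 0.
Assemble K = (LN − M²)/(EG − F²) = -16/(u^2 + 16)^2. At (u, v) = (15/2, pi/5): K = -256/83521.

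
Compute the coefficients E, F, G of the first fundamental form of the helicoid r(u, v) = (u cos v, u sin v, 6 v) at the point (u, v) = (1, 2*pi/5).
E = 1;  F = 0;  G = 37

Partials: r_u = (cos(v), sin(v), 0), r_v = (-u*sin(v), u*cos(v), 6). As functions of (u, v):
  E = r_u · r_u = 1,
  F = r_u · r_v = 0,
  G = r_v · r_v = u^2 + 36.
Evaluating at (u, v) = (1, 2*pi/5): E = 1, F = 0, G = 37.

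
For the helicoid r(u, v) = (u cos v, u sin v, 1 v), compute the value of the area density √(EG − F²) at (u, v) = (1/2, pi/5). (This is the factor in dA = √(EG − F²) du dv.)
√(EG − F²)|_{(1/2, pi/5)} = sqrt(5)/2

E = 1, F = 0, G = u^2 + 1, so EG − F² = u^2 + 1. Taking the positive square root: √(EG − F²) = sqrt(u^2 + 1). At (u, v) = (1/2, pi/5): sqrt(5)/2.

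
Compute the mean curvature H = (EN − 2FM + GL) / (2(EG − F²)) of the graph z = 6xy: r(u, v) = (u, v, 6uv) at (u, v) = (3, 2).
H = -1296*sqrt(469)/219961

With E = 36*v^2 + 1, F = 36*u*v, G = 36*u^2 + 1, L = 0, M = 6/sqrt(36*u^2 + 36*v^2 + 1), N = 0, assemble
  H = (EN − 2FM + GL) / (2(EG − F²)) = -216*u*v/(36*u^2 + 36*v^2 + 1)^(3/2).
At (u, v) = (3, 2): H = -1296*sqrt(469)/219961.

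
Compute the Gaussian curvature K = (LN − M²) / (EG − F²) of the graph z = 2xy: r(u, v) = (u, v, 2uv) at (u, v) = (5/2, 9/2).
K = -4/11449

Coefficients of the first fundamental form: E = 4*v^2 + 1, F = 4*u*v, G = 4*u^2 + 1.
Coefficients of the second fundamental form: L = 0, M = 2/sqrt(4*u^2 + 4*v^2 + 1), N = 0.
Assemble K = (LN − M²)/(EG − F²) = -4/(16*u^4 + 32*u^2*v^2 + 8*u^2 + 16*v^4 + 8*v^2 + 1). At (u, v) = (5/2, 9/2): K = -4/11449.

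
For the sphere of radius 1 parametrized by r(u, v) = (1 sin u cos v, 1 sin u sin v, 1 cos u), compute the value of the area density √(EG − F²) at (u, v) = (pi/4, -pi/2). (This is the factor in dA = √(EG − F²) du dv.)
√(EG − F²)|_{(pi/4, -pi/2)} = sqrt(2)/2

E = 1, F = 0, G = sin(u)^2, so EG − F² = sin(u)^2. Taking the positive square root: √(EG − F²) = Abs(sin(u)). At (u, v) = (pi/4, -pi/2): sqrt(2)/2.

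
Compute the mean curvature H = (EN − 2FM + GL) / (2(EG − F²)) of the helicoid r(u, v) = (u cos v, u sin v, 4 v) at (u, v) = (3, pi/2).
H = 0

With E = 1, F = 0, G = u^2 + 16, L = 0, M = -4/sqrt(u^2 + 16), N = 0, assemble
  H = (EN − 2FM + GL) / (2(EG − F²)) = 0.
At (u, v) = (3, pi/2): H = 0.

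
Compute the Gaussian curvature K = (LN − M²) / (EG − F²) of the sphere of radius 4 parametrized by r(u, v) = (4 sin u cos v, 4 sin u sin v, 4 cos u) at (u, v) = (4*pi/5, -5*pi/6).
K = 1/16

Coefficients of the first fundamental form: E = 16, F = 0, G = 16*sin(u)^2.
Coefficients of the second fundamental form: L = -4*sin(u)/Abs(sin(u)), M = 0, N = -4*sin(u)^3/Abs(sin(u)).
Assemble K = (LN − M²)/(EG − F²) = 1/16. At (u, v) = (4*pi/5, -5*pi/6): K = 1/16.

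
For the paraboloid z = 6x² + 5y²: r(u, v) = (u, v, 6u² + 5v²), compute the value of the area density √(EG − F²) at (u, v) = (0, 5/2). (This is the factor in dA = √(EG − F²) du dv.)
√(EG − F²)|_{(0, 5/2)} = sqrt(626)

E = 144*u^2 + 1, F = 120*u*v, G = 100*v^2 + 1, so EG − F² = 144*u^2 + 100*v^2 + 1. Taking the positive square root: √(EG − F²) = sqrt(144*u^2 + 100*v^2 + 1). At (u, v) = (0, 5/2): sqrt(626).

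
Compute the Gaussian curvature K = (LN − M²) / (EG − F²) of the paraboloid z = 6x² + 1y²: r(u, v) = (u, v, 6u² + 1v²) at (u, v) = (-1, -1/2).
K = 6/5329

Coefficients of the first fundamental form: E = 144*u^2 + 1, F = 24*u*v, G = 4*v^2 + 1.
Coefficients of the second fundamental form: L = 12/sqrt(144*u^2 + 4*v^2 + 1), M = 0, N = 2/sqrt(144*u^2 + 4*v^2 + 1).
Assemble K = (LN − M²)/(EG − F²) = 24/(20736*u^4 + 1152*u^2*v^2 + 288*u^2 + 16*v^4 + 8*v^2 + 1). At (u, v) = (-1, -1/2): K = 6/5329.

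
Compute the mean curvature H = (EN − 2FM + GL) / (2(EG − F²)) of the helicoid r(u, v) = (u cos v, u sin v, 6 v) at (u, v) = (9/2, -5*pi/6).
H = 0

With E = 1, F = 0, G = u^2 + 36, L = 0, M = -6/sqrt(u^2 + 36), N = 0, assemble
  H = (EN − 2FM + GL) / (2(EG − F²)) = 0.
At (u, v) = (9/2, -5*pi/6): H = 0.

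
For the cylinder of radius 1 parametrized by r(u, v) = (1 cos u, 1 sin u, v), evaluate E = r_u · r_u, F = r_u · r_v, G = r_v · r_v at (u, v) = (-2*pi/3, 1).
E = 1;  F = 0;  G = 1

Partials: r_u = (-sin(u), cos(u), 0), r_v = (0, 0, 1). As functions of (u, v):
  E = r_u · r_u = 1,
  F = r_u · r_v = 0,
  G = r_v · r_v = 1.
Evaluating at (u, v) = (-2*pi/3, 1): E = 1, F = 0, G = 1.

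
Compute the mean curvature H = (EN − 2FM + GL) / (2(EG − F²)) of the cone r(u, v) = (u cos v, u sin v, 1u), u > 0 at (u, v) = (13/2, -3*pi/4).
H = sqrt(2)/26

With E = 2, F = 0, G = u^2, L = 0, M = 0, N = sqrt(2)*u^2/(2*Abs(u)), assemble
  H = (EN − 2FM + GL) / (2(EG − F²)) = sqrt(2)/(4*Abs(u)).
At (u, v) = (13/2, -3*pi/4): H = sqrt(2)/26.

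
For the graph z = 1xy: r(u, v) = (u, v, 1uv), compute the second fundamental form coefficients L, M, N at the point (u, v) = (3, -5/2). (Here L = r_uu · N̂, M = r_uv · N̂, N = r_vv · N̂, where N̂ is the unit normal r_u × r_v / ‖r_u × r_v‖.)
L = 0;  M = 2*sqrt(65)/65;  N = 0

Compute the unit normal N̂(u, v) = (-v/sqrt(u^2 + v^2 + 1), -u/sqrt(u^2 + v^2 + 1), 1/sqrt(u^2 + v^2 + 1)), and the second partials r_uu, r_uv, r_vv. Take dot products:
  L(u, v) = r_uu · N̂ = 0,
  M(u, v) = r_uv · N̂ = 1/sqrt(u^2 + v^2 + 1),
  N(u, v) = r_vv · N̂ = 0.
Evaluating at (u, v) = (3, -5/2):
  L = 0, M = 2*sqrt(65)/65, N = 0.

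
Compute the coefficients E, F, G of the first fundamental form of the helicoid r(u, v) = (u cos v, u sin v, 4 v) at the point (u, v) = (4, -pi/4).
E = 1;  F = 0;  G = 32

Partials: r_u = (cos(v), sin(v), 0), r_v = (-u*sin(v), u*cos(v), 4). As functions of (u, v):
  E = r_u · r_u = 1,
  F = r_u · r_v = 0,
  G = r_v · r_v = u^2 + 16.
Evaluating at (u, v) = (4, -pi/4): E = 1, F = 0, G = 32.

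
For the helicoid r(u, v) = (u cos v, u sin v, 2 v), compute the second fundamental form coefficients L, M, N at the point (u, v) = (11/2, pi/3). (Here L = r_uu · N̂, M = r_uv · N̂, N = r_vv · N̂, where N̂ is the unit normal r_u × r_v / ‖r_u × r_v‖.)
L = 0;  M = -4*sqrt(137)/137;  N = 0

Compute the unit normal N̂(u, v) = (2*sin(v)/sqrt(u^2 + 4), -2*cos(v)/sqrt(u^2 + 4), u/sqrt(u^2 + 4)), and the second partials r_uu, r_uv, r_vv. Take dot products:
  L(u, v) = r_uu · N̂ = 0,
  M(u, v) = r_uv · N̂ = -2/sqrt(u^2 + 4),
  N(u, v) = r_vv · N̂ = 0.
Evaluating at (u, v) = (11/2, pi/3):
  L = 0, M = -4*sqrt(137)/137, N = 0.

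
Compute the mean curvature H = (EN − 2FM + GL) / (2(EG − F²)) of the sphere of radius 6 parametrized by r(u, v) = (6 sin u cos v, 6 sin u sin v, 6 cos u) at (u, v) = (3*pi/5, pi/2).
H = -1/6

With E = 36, F = 0, G = 36*sin(u)^2, L = -6*sin(u)/Abs(sin(u)), M = 0, N = -6*sin(u)^3/Abs(sin(u)), assemble
  H = (EN − 2FM + GL) / (2(EG − F²)) = -sin(u)/(6*Abs(sin(u))).
At (u, v) = (3*pi/5, pi/2): H = -1/6.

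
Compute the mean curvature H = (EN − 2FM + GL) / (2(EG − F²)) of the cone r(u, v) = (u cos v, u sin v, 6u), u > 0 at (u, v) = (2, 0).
H = 3*sqrt(37)/74

With E = 37, F = 0, G = u^2, L = 0, M = 0, N = 6*sqrt(37)*u^2/(37*Abs(u)), assemble
  H = (EN − 2FM + GL) / (2(EG − F²)) = 3*sqrt(37)/(37*Abs(u)).
At (u, v) = (2, 0): H = 3*sqrt(37)/74.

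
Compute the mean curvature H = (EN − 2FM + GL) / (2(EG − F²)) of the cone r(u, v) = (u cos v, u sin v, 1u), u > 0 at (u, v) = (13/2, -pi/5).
H = sqrt(2)/26

With E = 2, F = 0, G = u^2, L = 0, M = 0, N = sqrt(2)*u^2/(2*Abs(u)), assemble
  H = (EN − 2FM + GL) / (2(EG − F²)) = sqrt(2)/(4*Abs(u)).
At (u, v) = (13/2, -pi/5): H = sqrt(2)/26.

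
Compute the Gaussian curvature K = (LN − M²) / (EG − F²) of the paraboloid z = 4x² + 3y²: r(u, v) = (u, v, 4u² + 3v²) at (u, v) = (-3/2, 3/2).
K = 12/12769

Coefficients of the first fundamental form: E = 64*u^2 + 1, F = 48*u*v, G = 36*v^2 + 1.
Coefficients of the second fundamental form: L = 8/sqrt(64*u^2 + 36*v^2 + 1), M = 0, N = 6/sqrt(64*u^2 + 36*v^2 + 1).
Assemble K = (LN − M²)/(EG − F²) = 48/(4096*u^4 + 4608*u^2*v^2 + 128*u^2 + 1296*v^4 + 72*v^2 + 1). At (u, v) = (-3/2, 3/2): K = 12/12769.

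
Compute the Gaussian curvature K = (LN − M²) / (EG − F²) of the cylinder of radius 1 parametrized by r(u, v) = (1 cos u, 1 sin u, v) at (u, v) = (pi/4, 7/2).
K = 0

Coefficients of the first fundamental form: E = 1, F = 0, G = 1.
Coefficients of the second fundamental form: L = -1, M = 0, N = 0.
Assemble K = (LN − M²)/(EG − F²) = 0. At (u, v) = (pi/4, 7/2): K = 0.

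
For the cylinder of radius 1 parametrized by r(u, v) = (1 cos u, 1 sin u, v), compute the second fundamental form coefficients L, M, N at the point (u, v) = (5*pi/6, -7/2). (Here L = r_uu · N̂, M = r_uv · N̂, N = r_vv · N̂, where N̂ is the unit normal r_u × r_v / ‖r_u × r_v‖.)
L = -1;  M = 0;  N = 0

Compute the unit normal N̂(u, v) = (cos(u), sin(u), 0), and the second partials r_uu, r_uv, r_vv. Take dot products:
  L(u, v) = r_uu · N̂ = -1,
  M(u, v) = r_uv · N̂ = 0,
  N(u, v) = r_vv · N̂ = 0.
Evaluating at (u, v) = (5*pi/6, -7/2):
  L = -1, M = 0, N = 0.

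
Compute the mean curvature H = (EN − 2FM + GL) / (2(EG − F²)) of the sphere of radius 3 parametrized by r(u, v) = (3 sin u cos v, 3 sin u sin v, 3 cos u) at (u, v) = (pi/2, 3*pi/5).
H = -1/3

With E = 9, F = 0, G = 9*sin(u)^2, L = -3*sin(u)/Abs(sin(u)), M = 0, N = -3*sin(u)^3/Abs(sin(u)), assemble
  H = (EN − 2FM + GL) / (2(EG − F²)) = -sin(u)/(3*Abs(sin(u))).
At (u, v) = (pi/2, 3*pi/5): H = -1/3.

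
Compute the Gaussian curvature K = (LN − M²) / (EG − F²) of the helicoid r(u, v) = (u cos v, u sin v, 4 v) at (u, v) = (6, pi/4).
K = -1/169

Coefficients of the first fundamental form: E = 1, F = 0, G = u^2 + 16.
Coefficients of the second fundamental form: L = 0, M = -4/sqrt(u^2 + 16), N = 0.
Assemble K = (LN − M²)/(EG − F²) = -16/(u^2 + 16)^2. At (u, v) = (6, pi/4): K = -1/169.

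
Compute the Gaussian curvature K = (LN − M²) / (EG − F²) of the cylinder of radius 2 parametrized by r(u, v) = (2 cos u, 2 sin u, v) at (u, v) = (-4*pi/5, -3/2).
K = 0

Coefficients of the first fundamental form: E = 4, F = 0, G = 1.
Coefficients of the second fundamental form: L = -2, M = 0, N = 0.
Assemble K = (LN − M²)/(EG − F²) = 0. At (u, v) = (-4*pi/5, -3/2): K = 0.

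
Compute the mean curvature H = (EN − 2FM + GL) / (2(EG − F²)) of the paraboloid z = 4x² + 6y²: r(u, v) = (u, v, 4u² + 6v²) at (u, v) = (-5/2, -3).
H = 7594*sqrt(1697)/2879809

With E = 64*u^2 + 1, F = 96*u*v, G = 144*v^2 + 1, L = 8/sqrt(64*u^2 + 144*v^2 + 1), M = 0, N = 12/sqrt(64*u^2 + 144*v^2 + 1), assemble
  H = (EN − 2FM + GL) / (2(EG − F²)) = 2*(192*u^2 + 288*v^2 + 5)/(64*u^2 + 144*v^2 + 1)^(3/2).
At (u, v) = (-5/2, -3): H = 7594*sqrt(1697)/2879809.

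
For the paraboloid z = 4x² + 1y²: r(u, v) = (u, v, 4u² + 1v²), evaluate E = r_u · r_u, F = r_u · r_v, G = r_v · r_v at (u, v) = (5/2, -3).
E = 401;  F = -120;  G = 37

Partials: r_u = (1, 0, 8*u), r_v = (0, 1, 2*v). As functions of (u, v):
  E = r_u · r_u = 64*u^2 + 1,
  F = r_u · r_v = 16*u*v,
  G = r_v · r_v = 4*v^2 + 1.
Evaluating at (u, v) = (5/2, -3): E = 401, F = -120, G = 37.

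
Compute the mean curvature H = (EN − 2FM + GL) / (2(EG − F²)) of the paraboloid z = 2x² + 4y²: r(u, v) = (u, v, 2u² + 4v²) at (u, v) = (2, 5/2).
H = 118*sqrt(465)/24025

With E = 16*u^2 + 1, F = 32*u*v, G = 64*v^2 + 1, L = 4/sqrt(16*u^2 + 64*v^2 + 1), M = 0, N = 8/sqrt(16*u^2 + 64*v^2 + 1), assemble
  H = (EN − 2FM + GL) / (2(EG − F²)) = 2*(32*u^2 + 64*v^2 + 3)/(16*u^2 + 64*v^2 + 1)^(3/2).
At (u, v) = (2, 5/2): H = 118*sqrt(465)/24025.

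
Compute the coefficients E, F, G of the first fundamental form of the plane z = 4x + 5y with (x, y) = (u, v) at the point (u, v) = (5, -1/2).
E = 17;  F = 20;  G = 26

Partials: r_u = (1, 0, 4), r_v = (0, 1, 5). As functions of (u, v):
  E = r_u · r_u = 17,
  F = r_u · r_v = 20,
  G = r_v · r_v = 26.
Evaluating at (u, v) = (5, -1/2): E = 17, F = 20, G = 26.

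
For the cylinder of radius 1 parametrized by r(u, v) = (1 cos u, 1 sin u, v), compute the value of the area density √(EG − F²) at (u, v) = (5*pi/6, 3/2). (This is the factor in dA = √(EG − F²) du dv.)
√(EG − F²)|_{(5*pi/6, 3/2)} = 1

E = 1, F = 0, G = 1, so EG − F² = 1. Taking the positive square root: √(EG − F²) = 1. At (u, v) = (5*pi/6, 3/2): 1.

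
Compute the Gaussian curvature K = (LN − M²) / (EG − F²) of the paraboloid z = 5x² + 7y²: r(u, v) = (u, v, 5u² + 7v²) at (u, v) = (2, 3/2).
K = 35/177241

Coefficients of the first fundamental form: E = 100*u^2 + 1, F = 140*u*v, G = 196*v^2 + 1.
Coefficients of the second fundamental form: L = 10/sqrt(100*u^2 + 196*v^2 + 1), M = 0, N = 14/sqrt(100*u^2 + 196*v^2 + 1).
Assemble K = (LN − M²)/(EG − F²) = 140/(10000*u^4 + 39200*u^2*v^2 + 200*u^2 + 38416*v^4 + 392*v^2 + 1). At (u, v) = (2, 3/2): K = 35/177241.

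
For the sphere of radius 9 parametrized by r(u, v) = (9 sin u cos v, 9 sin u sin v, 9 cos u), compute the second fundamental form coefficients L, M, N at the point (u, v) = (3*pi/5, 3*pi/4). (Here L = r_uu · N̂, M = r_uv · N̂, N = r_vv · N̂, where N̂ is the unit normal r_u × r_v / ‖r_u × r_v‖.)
L = -9;  M = 0;  N = -45/8 - 9*sqrt(5)/8

Compute the unit normal N̂(u, v) = (sin(u)^2*cos(v)/Abs(sin(u)), sin(u)^2*sin(v)/Abs(sin(u)), sin(2*u)/(2*Abs(sin(u)))), and the second partials r_uu, r_uv, r_vv. Take dot products:
  L(u, v) = r_uu · N̂ = -9*sin(u)/Abs(sin(u)),
  M(u, v) = r_uv · N̂ = 0,
  N(u, v) = r_vv · N̂ = -9*sin(u)^3/Abs(sin(u)).
Evaluating at (u, v) = (3*pi/5, 3*pi/4):
  L = -9, M = 0, N = -45/8 - 9*sqrt(5)/8.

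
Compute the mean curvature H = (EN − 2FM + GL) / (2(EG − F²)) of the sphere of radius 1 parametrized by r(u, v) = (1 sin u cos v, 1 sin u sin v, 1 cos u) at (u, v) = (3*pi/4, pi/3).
H = -1

With E = 1, F = 0, G = sin(u)^2, L = -sin(u)/Abs(sin(u)), M = 0, N = -sin(u)^3/Abs(sin(u)), assemble
  H = (EN − 2FM + GL) / (2(EG − F²)) = -sin(u)/Abs(sin(u)).
At (u, v) = (3*pi/4, pi/3): H = -1.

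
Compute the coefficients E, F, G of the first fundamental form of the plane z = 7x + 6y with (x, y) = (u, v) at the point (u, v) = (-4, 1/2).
E = 50;  F = 42;  G = 37

Partials: r_u = (1, 0, 7), r_v = (0, 1, 6). As functions of (u, v):
  E = r_u · r_u = 50,
  F = r_u · r_v = 42,
  G = r_v · r_v = 37.
Evaluating at (u, v) = (-4, 1/2): E = 50, F = 42, G = 37.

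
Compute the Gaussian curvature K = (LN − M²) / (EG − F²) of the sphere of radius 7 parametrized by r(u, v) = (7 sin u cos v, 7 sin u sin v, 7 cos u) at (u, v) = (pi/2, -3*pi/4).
K = 1/49

Coefficients of the first fundamental form: E = 49, F = 0, G = 49*sin(u)^2.
Coefficients of the second fundamental form: L = -7*sin(u)/Abs(sin(u)), M = 0, N = -7*sin(u)^3/Abs(sin(u)).
Assemble K = (LN − M²)/(EG − F²) = 1/49. At (u, v) = (pi/2, -3*pi/4): K = 1/49.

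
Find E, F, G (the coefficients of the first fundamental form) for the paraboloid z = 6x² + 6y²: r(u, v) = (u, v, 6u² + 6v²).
E = 144*u^2 + 1;  F = 144*u*v;  G = 144*v^2 + 1

Compute partials: r_u = (1, 0, 12*u), r_v = (0, 1, 12*v). Then
  E = r_u · r_u = 144*u^2 + 1,
  F = r_u · r_v = 144*u*v,
  G = r_v · r_v = 144*v^2 + 1.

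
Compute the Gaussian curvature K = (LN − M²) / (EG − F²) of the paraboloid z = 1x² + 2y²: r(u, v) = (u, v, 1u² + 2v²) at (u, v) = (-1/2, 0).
K = 2

Coefficients of the first fundamental form: E = 4*u^2 + 1, F = 8*u*v, G = 16*v^2 + 1.
Coefficients of the second fundamental form: L = 2/sqrt(4*u^2 + 16*v^2 + 1), M = 0, N = 4/sqrt(4*u^2 + 16*v^2 + 1).
Assemble K = (LN − M²)/(EG − F²) = 8/(16*u^4 + 128*u^2*v^2 + 8*u^2 + 256*v^4 + 32*v^2 + 1). At (u, v) = (-1/2, 0): K = 2.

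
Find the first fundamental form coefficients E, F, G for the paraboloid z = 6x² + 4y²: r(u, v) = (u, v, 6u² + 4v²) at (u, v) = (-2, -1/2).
E = 577;  F = 96;  G = 17

Partials: r_u = (1, 0, 12*u), r_v = (0, 1, 8*v). As functions of (u, v):
  E = r_u · r_u = 144*u^2 + 1,
  F = r_u · r_v = 96*u*v,
  G = r_v · r_v = 64*v^2 + 1.
Evaluating at (u, v) = (-2, -1/2): E = 577, F = 96, G = 17.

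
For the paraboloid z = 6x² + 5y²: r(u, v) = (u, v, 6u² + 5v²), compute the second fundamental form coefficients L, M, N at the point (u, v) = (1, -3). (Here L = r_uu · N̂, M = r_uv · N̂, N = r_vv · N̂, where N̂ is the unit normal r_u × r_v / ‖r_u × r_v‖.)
L = 12*sqrt(1045)/1045;  M = 0;  N = 2*sqrt(1045)/209

Compute the unit normal N̂(u, v) = (-12*u/sqrt(144*u^2 + 100*v^2 + 1), -10*v/sqrt(144*u^2 + 100*v^2 + 1), 1/sqrt(144*u^2 + 100*v^2 + 1)), and the second partials r_uu, r_uv, r_vv. Take dot products:
  L(u, v) = r_uu · N̂ = 12/sqrt(144*u^2 + 100*v^2 + 1),
  M(u, v) = r_uv · N̂ = 0,
  N(u, v) = r_vv · N̂ = 10/sqrt(144*u^2 + 100*v^2 + 1).
Evaluating at (u, v) = (1, -3):
  L = 12*sqrt(1045)/1045, M = 0, N = 2*sqrt(1045)/209.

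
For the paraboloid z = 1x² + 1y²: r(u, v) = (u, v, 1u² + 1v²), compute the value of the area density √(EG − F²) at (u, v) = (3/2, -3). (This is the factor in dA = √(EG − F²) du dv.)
√(EG − F²)|_{(3/2, -3)} = sqrt(46)

E = 4*u^2 + 1, F = 4*u*v, G = 4*v^2 + 1, so EG − F² = 4*u^2 + 4*v^2 + 1. Taking the positive square root: √(EG − F²) = sqrt(4*u^2 + 4*v^2 + 1). At (u, v) = (3/2, -3): sqrt(46).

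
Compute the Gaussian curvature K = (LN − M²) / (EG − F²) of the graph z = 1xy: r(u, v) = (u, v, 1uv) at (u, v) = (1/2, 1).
K = -16/81

Coefficients of the first fundamental form: E = v^2 + 1, F = u*v, G = u^2 + 1.
Coefficients of the second fundamental form: L = 0, M = 1/sqrt(u^2 + v^2 + 1), N = 0.
Assemble K = (LN − M²)/(EG − F²) = 1/((u^2*v^2 - (u^2 + 1)*(v^2 + 1))*(u^2 + v^2 + 1)). At (u, v) = (1/2, 1): K = -16/81.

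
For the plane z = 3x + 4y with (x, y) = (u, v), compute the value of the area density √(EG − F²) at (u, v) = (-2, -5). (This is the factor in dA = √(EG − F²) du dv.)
√(EG − F²)|_{(-2, -5)} = sqrt(26)

E = 10, F = 12, G = 17, so EG − F² = 26. Taking the positive square root: √(EG − F²) = sqrt(26). At (u, v) = (-2, -5): sqrt(26).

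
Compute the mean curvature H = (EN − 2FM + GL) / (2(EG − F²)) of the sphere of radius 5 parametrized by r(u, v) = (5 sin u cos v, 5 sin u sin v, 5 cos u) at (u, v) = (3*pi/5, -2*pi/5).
H = -1/5

With E = 25, F = 0, G = 25*sin(u)^2, L = -5*sin(u)/Abs(sin(u)), M = 0, N = -5*sin(u)^3/Abs(sin(u)), assemble
  H = (EN − 2FM + GL) / (2(EG − F²)) = -sin(u)/(5*Abs(sin(u))).
At (u, v) = (3*pi/5, -2*pi/5): H = -1/5.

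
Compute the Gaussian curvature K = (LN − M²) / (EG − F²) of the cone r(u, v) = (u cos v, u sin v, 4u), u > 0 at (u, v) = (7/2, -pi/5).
K = 0

Coefficients of the first fundamental form: E = 17, F = 0, G = u^2.
Coefficients of the second fundamental form: L = 0, M = 0, N = 4*sqrt(17)*u^2/(17*Abs(u)).
Assemble K = (LN − M²)/(EG − F²) = 0. At (u, v) = (7/2, -pi/5): K = 0.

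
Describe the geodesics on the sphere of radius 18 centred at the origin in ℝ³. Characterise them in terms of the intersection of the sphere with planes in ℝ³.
Geodesics on the sphere of radius 18 are great circles — circles of radius 18 obtained as the intersection of the sphere with planes through the origin (the centre of the sphere).

A curve α(t) of nonzero constant speed on the sphere of radius 18 is a geodesic iff its acceleration α̈ is everywhere normal to the surface, i.e. parallel to the radial vector α(t). Then d/dt(α × α̇) = α̇ × α̇ + α × α̈ = 0, so α × α̇ is a constant vector n ≠ 0 and α(t) · n = 0 for all t: α lies in the plane through the origin with normal n. The intersection of that plane with the sphere is a circle of radius 18 (a great circle). Conversely, a great circle traversed at constant speed has centripetal acceleration pointing at the origin, hence normal to the sphere, so every great circle is a geodesic.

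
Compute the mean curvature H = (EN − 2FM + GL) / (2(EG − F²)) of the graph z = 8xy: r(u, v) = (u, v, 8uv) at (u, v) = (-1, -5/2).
H = -256*sqrt(465)/43245

With E = 64*v^2 + 1, F = 64*u*v, G = 64*u^2 + 1, L = 0, M = 8/sqrt(64*u^2 + 64*v^2 + 1), N = 0, assemble
  H = (EN − 2FM + GL) / (2(EG − F²)) = -512*u*v/(64*u^2 + 64*v^2 + 1)^(3/2).
At (u, v) = (-1, -5/2): H = -256*sqrt(465)/43245.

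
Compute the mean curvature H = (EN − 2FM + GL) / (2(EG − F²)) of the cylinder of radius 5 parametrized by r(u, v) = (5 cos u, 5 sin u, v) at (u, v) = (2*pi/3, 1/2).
H = -1/10

With E = 25, F = 0, G = 1, L = -5, M = 0, N = 0, assemble
  H = (EN − 2FM + GL) / (2(EG − F²)) = -1/10.
At (u, v) = (2*pi/3, 1/2): H = -1/10.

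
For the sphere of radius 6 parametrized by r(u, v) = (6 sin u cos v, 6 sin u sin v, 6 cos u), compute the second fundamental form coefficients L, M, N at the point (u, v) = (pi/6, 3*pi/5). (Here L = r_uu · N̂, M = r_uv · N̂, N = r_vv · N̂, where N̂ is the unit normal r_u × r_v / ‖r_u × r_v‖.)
L = -6;  M = 0;  N = -3/2

Compute the unit normal N̂(u, v) = (sin(u)^2*cos(v)/Abs(sin(u)), sin(u)^2*sin(v)/Abs(sin(u)), sin(2*u)/(2*Abs(sin(u)))), and the second partials r_uu, r_uv, r_vv. Take dot products:
  L(u, v) = r_uu · N̂ = -6*sin(u)/Abs(sin(u)),
  M(u, v) = r_uv · N̂ = 0,
  N(u, v) = r_vv · N̂ = -6*sin(u)^3/Abs(sin(u)).
Evaluating at (u, v) = (pi/6, 3*pi/5):
  L = -6, M = 0, N = -3/2.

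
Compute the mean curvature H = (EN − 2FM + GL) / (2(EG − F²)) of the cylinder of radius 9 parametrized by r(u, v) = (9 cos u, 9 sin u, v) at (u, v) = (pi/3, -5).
H = -1/18

With E = 81, F = 0, G = 1, L = -9, M = 0, N = 0, assemble
  H = (EN − 2FM + GL) / (2(EG − F²)) = -1/18.
At (u, v) = (pi/3, -5): H = -1/18.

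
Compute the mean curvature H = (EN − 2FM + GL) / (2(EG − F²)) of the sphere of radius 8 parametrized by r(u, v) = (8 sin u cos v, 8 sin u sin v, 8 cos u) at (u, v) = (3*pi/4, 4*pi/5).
H = -1/8

With E = 64, F = 0, G = 64*sin(u)^2, L = -8*sin(u)/Abs(sin(u)), M = 0, N = -8*sin(u)^3/Abs(sin(u)), assemble
  H = (EN − 2FM + GL) / (2(EG − F²)) = -sin(u)/(8*Abs(sin(u))).
At (u, v) = (3*pi/4, 4*pi/5): H = -1/8.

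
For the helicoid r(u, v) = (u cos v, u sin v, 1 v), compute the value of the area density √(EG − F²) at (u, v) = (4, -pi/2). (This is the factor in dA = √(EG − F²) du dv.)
√(EG − F²)|_{(4, -pi/2)} = sqrt(17)

E = 1, F = 0, G = u^2 + 1, so EG − F² = u^2 + 1. Taking the positive square root: √(EG − F²) = sqrt(u^2 + 1). At (u, v) = (4, -pi/2): sqrt(17).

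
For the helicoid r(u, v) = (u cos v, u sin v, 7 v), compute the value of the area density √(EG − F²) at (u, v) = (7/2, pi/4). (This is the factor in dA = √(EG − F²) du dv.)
√(EG − F²)|_{(7/2, pi/4)} = 7*sqrt(5)/2

E = 1, F = 0, G = u^2 + 49, so EG − F² = u^2 + 49. Taking the positive square root: √(EG − F²) = sqrt(u^2 + 49). At (u, v) = (7/2, pi/4): 7*sqrt(5)/2.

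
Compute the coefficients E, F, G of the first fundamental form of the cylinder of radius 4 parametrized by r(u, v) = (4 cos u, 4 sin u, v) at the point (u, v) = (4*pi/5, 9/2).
E = 16;  F = 0;  G = 1

Partials: r_u = (-4*sin(u), 4*cos(u), 0), r_v = (0, 0, 1). As functions of (u, v):
  E = r_u · r_u = 16,
  F = r_u · r_v = 0,
  G = r_v · r_v = 1.
Evaluating at (u, v) = (4*pi/5, 9/2): E = 16, F = 0, G = 1.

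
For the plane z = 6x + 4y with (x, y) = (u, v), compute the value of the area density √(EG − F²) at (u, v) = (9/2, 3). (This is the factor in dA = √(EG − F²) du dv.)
√(EG − F²)|_{(9/2, 3)} = sqrt(53)

E = 37, F = 24, G = 17, so EG − F² = 53. Taking the positive square root: √(EG − F²) = sqrt(53). At (u, v) = (9/2, 3): sqrt(53).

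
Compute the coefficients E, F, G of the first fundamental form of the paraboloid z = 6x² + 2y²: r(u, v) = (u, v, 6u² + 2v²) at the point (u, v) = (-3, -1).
E = 1297;  F = 144;  G = 17

Partials: r_u = (1, 0, 12*u), r_v = (0, 1, 4*v). As functions of (u, v):
  E = r_u · r_u = 144*u^2 + 1,
  F = r_u · r_v = 48*u*v,
  G = r_v · r_v = 16*v^2 + 1.
Evaluating at (u, v) = (-3, -1): E = 1297, F = 144, G = 17.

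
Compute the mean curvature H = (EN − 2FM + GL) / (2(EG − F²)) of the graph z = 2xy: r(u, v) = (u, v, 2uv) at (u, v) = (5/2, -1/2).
H = 10*sqrt(3)/243

With E = 4*v^2 + 1, F = 4*u*v, G = 4*u^2 + 1, L = 0, M = 2/sqrt(4*u^2 + 4*v^2 + 1), N = 0, assemble
  H = (EN − 2FM + GL) / (2(EG − F²)) = -8*u*v/(4*u^2 + 4*v^2 + 1)^(3/2).
At (u, v) = (5/2, -1/2): H = 10*sqrt(3)/243.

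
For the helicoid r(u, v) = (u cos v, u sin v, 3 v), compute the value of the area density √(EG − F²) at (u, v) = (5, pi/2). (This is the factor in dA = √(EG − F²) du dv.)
√(EG − F²)|_{(5, pi/2)} = sqrt(34)

E = 1, F = 0, G = u^2 + 9, so EG − F² = u^2 + 9. Taking the positive square root: √(EG − F²) = sqrt(u^2 + 9). At (u, v) = (5, pi/2): sqrt(34).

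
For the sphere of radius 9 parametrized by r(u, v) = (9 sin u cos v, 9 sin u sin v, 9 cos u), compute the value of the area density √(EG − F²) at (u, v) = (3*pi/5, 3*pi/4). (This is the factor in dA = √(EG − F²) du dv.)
√(EG − F²)|_{(3*pi/5, 3*pi/4)} = 81*sqrt(2*sqrt(5) + 10)/4

E = 81, F = 0, G = 81*sin(u)^2, so EG − F² = 6561*sin(u)^2. Taking the positive square root: √(EG − F²) = 81*Abs(sin(u)). At (u, v) = (3*pi/5, 3*pi/4): 81*sqrt(2*sqrt(5) + 10)/4.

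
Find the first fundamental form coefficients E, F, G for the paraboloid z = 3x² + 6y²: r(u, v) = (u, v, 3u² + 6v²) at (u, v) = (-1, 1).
E = 37;  F = -72;  G = 145

Partials: r_u = (1, 0, 6*u), r_v = (0, 1, 12*v). As functions of (u, v):
  E = r_u · r_u = 36*u^2 + 1,
  F = r_u · r_v = 72*u*v,
  G = r_v · r_v = 144*v^2 + 1.
Evaluating at (u, v) = (-1, 1): E = 37, F = -72, G = 145.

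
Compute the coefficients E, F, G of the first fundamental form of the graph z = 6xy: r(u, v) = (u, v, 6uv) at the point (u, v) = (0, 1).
E = 37;  F = 0;  G = 1

Partials: r_u = (1, 0, 6*v), r_v = (0, 1, 6*u). As functions of (u, v):
  E = r_u · r_u = 36*v^2 + 1,
  F = r_u · r_v = 36*u*v,
  G = r_v · r_v = 36*u^2 + 1.
Evaluating at (u, v) = (0, 1): E = 37, F = 0, G = 1.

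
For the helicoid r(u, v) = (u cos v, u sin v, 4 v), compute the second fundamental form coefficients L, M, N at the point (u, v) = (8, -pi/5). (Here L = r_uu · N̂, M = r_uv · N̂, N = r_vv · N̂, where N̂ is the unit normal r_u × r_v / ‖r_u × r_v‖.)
L = 0;  M = -sqrt(5)/5;  N = 0

Compute the unit normal N̂(u, v) = (4*sin(v)/sqrt(u^2 + 16), -4*cos(v)/sqrt(u^2 + 16), u/sqrt(u^2 + 16)), and the second partials r_uu, r_uv, r_vv. Take dot products:
  L(u, v) = r_uu · N̂ = 0,
  M(u, v) = r_uv · N̂ = -4/sqrt(u^2 + 16),
  N(u, v) = r_vv · N̂ = 0.
Evaluating at (u, v) = (8, -pi/5):
  L = 0, M = -sqrt(5)/5, N = 0.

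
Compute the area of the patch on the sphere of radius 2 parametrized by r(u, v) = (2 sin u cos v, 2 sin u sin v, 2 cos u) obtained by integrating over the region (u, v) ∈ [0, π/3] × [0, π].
Area = 2*pi

Area = ∫∫ √(EG − F²) du dv with √(EG − F²) = 4*Abs(sin(u)). Integrating over [0, π/3] × [0, π] gives 2*pi.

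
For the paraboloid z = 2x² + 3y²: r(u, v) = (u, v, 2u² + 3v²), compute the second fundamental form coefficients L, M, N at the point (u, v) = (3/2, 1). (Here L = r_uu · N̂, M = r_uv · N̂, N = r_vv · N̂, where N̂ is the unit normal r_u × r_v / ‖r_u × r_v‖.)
L = 4*sqrt(73)/73;  M = 0;  N = 6*sqrt(73)/73

Compute the unit normal N̂(u, v) = (-4*u/sqrt(16*u^2 + 36*v^2 + 1), -6*v/sqrt(16*u^2 + 36*v^2 + 1), 1/sqrt(16*u^2 + 36*v^2 + 1)), and the second partials r_uu, r_uv, r_vv. Take dot products:
  L(u, v) = r_uu · N̂ = 4/sqrt(16*u^2 + 36*v^2 + 1),
  M(u, v) = r_uv · N̂ = 0,
  N(u, v) = r_vv · N̂ = 6/sqrt(16*u^2 + 36*v^2 + 1).
Evaluating at (u, v) = (3/2, 1):
  L = 4*sqrt(73)/73, M = 0, N = 6*sqrt(73)/73.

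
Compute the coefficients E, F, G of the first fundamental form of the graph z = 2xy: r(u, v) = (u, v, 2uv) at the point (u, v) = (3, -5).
E = 101;  F = -60;  G = 37

Partials: r_u = (1, 0, 2*v), r_v = (0, 1, 2*u). As functions of (u, v):
  E = r_u · r_u = 4*v^2 + 1,
  F = r_u · r_v = 4*u*v,
  G = r_v · r_v = 4*u^2 + 1.
Evaluating at (u, v) = (3, -5): E = 101, F = -60, G = 37.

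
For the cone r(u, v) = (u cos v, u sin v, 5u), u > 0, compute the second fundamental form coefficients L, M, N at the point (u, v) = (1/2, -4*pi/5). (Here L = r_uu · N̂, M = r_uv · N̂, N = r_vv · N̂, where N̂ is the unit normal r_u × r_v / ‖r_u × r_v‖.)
L = 0;  M = 0;  N = 5*sqrt(26)/52

Compute the unit normal N̂(u, v) = (-5*sqrt(26)*u*cos(v)/(26*Abs(u)), -5*sqrt(26)*u*sin(v)/(26*Abs(u)), sqrt(26)*u/(26*Abs(u))), and the second partials r_uu, r_uv, r_vv. Take dot products:
  L(u, v) = r_uu · N̂ = 0,
  M(u, v) = r_uv · N̂ = 0,
  N(u, v) = r_vv · N̂ = 5*sqrt(26)*u^2/(26*Abs(u)).
Evaluating at (u, v) = (1/2, -4*pi/5):
  L = 0, M = 0, N = 5*sqrt(26)/52.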